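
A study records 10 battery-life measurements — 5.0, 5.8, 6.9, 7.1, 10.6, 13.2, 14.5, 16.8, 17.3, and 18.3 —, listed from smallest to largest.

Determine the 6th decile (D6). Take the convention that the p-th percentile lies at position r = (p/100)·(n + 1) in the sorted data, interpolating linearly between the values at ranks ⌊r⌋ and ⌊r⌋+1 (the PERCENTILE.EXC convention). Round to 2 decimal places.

n = 10.
r = (60/100)·(10 + 1) = 6.6.
Rank 6 is 13.2 and rank 7 is 14.5.
Interpolate: 13.2 + 0.6·(14.5 − 13.2) = 13.2 + 0.6·1.3 = 13.98.

13.98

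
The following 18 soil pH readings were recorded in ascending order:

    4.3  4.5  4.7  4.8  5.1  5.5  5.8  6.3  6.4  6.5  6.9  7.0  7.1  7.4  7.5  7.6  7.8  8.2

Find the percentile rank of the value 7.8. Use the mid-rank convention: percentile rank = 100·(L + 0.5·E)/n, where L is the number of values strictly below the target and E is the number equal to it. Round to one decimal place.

Count below 7.8: L = 16; count equal: E = 1; n = 18.
Percentile rank = 100·(16 + 0.5·1)/18 = 100·16.5/18 = 91.67.

91.7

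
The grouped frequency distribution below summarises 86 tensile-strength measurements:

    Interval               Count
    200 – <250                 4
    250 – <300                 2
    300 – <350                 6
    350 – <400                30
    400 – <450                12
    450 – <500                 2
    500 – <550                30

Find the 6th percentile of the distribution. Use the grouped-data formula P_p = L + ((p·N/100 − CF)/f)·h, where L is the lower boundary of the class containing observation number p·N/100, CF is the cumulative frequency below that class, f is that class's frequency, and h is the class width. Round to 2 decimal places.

N = 86; target position k = 6/100 · 86 = 5.16.
Cumulative frequencies: 4, 6, 12, 42, 54, 56, 86.
Observation 5.16 falls in the class 250 – <300.
L = 250, CF = 4, f = 2, h = 50.
P6 = 250 + ((5.16 − 4)/2)·50 = 250 + 29 = 279.

279.00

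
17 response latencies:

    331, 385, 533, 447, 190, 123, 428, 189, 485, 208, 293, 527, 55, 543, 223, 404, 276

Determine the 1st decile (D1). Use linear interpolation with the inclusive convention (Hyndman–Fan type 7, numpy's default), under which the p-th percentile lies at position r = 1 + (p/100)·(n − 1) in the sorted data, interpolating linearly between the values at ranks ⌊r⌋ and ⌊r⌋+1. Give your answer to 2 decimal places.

162.60

Sorted: 55, 123, 189, 190, 208, 223, 276, 293, 331, 385, 404, 428, 447, 485, 527, 533, 543.
n = 17.
r = 1 + (10/100)·(17 − 1) = 1 + 1.6 = 2.6.
Rank 2 is 123 and rank 3 is 189.
Interpolate: 123 + 0.6·(189 − 123) = 123 + 0.6·66 = 162.6.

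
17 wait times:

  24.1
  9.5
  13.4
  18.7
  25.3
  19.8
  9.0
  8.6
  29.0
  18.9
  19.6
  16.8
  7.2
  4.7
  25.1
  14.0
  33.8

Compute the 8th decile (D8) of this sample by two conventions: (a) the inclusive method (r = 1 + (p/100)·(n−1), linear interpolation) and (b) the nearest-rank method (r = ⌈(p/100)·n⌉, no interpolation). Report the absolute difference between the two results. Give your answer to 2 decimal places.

Sorted: 4.7, 7.2, 8.6, 9.0, 9.5, 13.4, 14.0, 16.8, 18.7, 18.9, 19.6, 19.8, 24.1, 25.1, 25.3, 29.0, 33.8.
n = 17.
(a) r = 13.8; between ranks 13 (24.1) and 14 (25.1): 24.9.
(b) the nearest-rank method: rank 14 → 25.1.
|24.9 − 25.1| = 0.2.

0.20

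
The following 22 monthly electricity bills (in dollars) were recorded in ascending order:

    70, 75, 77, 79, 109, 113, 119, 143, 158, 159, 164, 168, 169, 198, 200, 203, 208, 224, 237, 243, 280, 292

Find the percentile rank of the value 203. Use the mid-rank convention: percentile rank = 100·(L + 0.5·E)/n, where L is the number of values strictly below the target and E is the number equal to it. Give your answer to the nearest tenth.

70.5

Count below 203: L = 15; count equal: E = 1; n = 22.
Percentile rank = 100·(15 + 0.5·1)/22 = 100·15.5/22 = 70.45.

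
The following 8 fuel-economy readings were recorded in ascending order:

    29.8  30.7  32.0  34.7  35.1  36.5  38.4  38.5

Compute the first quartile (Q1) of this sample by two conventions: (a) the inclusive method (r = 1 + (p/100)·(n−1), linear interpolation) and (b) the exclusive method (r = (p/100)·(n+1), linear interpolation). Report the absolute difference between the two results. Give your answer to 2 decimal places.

0.65

n = 8.
(a) r = 2.75; between ranks 2 (30.7) and 3 (32.0): 31.675.
(b) r = 2.25; between ranks 2 (30.7) and 3 (32.0): 31.025.
|31.675 − 31.025| = 0.65.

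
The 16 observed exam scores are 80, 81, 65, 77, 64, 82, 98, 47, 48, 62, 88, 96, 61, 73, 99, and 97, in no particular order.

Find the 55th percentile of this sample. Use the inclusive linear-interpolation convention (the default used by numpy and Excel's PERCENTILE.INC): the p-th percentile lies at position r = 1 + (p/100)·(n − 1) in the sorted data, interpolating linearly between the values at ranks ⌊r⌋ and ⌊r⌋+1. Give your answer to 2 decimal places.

Sorted: 47, 48, 61, 62, 64, 65, 73, 77, 80, 81, 82, 88, 96, 97, 98, 99.
n = 16.
r = 1 + (55/100)·(16 − 1) = 1 + 8.25 = 9.25.
Rank 9 is 80 and rank 10 is 81.
Interpolate: 80 + 0.25·(81 − 80) = 80 + 0.25·1 = 80.25.

80.25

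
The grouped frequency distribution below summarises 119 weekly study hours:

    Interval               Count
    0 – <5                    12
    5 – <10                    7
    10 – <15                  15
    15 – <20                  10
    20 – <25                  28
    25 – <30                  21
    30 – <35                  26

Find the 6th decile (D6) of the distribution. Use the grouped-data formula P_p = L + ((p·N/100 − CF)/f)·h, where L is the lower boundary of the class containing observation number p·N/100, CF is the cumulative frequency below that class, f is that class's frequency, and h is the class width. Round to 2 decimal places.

N = 119; target position k = 60/100 · 119 = 71.4.
Cumulative frequencies: 12, 19, 34, 44, 72, 93, 119.
Observation 71.4 falls in the class 20 – <25.
L = 20, CF = 44, f = 28, h = 5.
P60 = 20 + ((71.4 − 44)/28)·5 = 20 + 4.89286 = 24.8929.

24.89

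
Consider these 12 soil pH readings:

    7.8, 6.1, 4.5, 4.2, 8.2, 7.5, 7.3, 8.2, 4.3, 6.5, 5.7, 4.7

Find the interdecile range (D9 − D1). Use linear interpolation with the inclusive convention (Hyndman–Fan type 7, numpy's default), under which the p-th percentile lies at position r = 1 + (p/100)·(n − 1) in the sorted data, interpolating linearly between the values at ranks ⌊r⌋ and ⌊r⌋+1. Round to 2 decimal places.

Sorted: 4.2, 4.3, 4.5, 4.7, 5.7, 6.1, 6.5, 7.3, 7.5, 7.8, 8.2, 8.2.
n = 12.
P10: r = 2.1; ranks 2–3 are 4.3, 4.5; interpolating gives 4.32.
P90: r = 10.9; ranks 10–11 are 7.8, 8.2; interpolating gives 8.16.
Difference: 8.16 − 4.32 = 3.84.

3.84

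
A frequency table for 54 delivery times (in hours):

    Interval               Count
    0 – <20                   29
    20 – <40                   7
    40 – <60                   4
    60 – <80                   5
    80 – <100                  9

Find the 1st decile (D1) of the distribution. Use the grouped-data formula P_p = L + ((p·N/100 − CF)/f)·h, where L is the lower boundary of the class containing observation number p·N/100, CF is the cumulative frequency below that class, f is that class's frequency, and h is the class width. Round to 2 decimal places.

N = 54; target position k = 10/100 · 54 = 5.4.
Cumulative frequencies: 29, 36, 40, 45, 54.
Observation 5.4 falls in the class 0 – <20.
L = 0, CF = 0, f = 29, h = 20.
P10 = 0 + ((5.4 − 0)/29)·20 = 0 + 3.72414 = 3.72414.

3.72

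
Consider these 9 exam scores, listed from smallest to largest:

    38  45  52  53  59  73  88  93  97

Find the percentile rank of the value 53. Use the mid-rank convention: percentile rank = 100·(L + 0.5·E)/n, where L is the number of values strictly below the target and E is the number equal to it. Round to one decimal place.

Count below 53: L = 3; count equal: E = 1; n = 9.
Percentile rank = 100·(3 + 0.5·1)/9 = 100·3.5/9 = 38.89.

38.9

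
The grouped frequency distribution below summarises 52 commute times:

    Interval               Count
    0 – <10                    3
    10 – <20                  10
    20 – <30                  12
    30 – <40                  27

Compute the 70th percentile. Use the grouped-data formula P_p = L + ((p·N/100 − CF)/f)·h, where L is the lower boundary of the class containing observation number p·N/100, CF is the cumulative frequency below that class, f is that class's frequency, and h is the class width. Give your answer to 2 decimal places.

34.22

N = 52; target position k = 70/100 · 52 = 36.4.
Cumulative frequencies: 3, 13, 25, 52.
Observation 36.4 falls in the class 30 – <40.
L = 30, CF = 25, f = 27, h = 10.
P70 = 30 + ((36.4 − 25)/27)·10 = 30 + 4.22222 = 34.2222.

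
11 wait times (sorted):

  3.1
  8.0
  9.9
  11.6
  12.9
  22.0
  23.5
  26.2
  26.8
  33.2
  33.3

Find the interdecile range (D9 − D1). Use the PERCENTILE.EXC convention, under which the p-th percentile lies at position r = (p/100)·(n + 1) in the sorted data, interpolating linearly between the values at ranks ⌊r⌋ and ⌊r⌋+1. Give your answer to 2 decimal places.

29.20

n = 11.
P10: r = 1.2; ranks 1–2 are 3.1, 8.0; interpolating gives 4.08.
P90: r = 10.8; ranks 10–11 are 33.2, 33.3; interpolating gives 33.28.
Difference: 33.28 − 4.08 = 29.2.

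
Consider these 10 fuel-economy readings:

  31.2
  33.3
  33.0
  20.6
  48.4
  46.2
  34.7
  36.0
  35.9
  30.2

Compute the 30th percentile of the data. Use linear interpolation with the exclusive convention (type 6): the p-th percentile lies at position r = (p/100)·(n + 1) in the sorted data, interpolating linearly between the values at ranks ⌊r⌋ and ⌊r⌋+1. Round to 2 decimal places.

Sorted: 20.6, 30.2, 31.2, 33.0, 33.3, 34.7, 35.9, 36.0, 46.2, 48.4.
n = 10.
r = (30/100)·(10 + 1) = 3.3.
Rank 3 is 31.2 and rank 4 is 33.0.
Interpolate: 31.2 + 0.3·(33.0 − 31.2) = 31.2 + 0.3·1.8 = 31.74.

31.74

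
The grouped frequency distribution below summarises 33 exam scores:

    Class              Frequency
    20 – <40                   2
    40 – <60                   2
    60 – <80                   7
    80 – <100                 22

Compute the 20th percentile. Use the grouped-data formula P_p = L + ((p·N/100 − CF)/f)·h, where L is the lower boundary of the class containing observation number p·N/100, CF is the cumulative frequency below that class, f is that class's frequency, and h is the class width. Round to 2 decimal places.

N = 33; target position k = 20/100 · 33 = 6.6.
Cumulative frequencies: 2, 4, 11, 33.
Observation 6.6 falls in the class 60 – <80.
L = 60, CF = 4, f = 7, h = 20.
P20 = 60 + ((6.6 − 4)/7)·20 = 60 + 7.42857 = 67.4286.

67.43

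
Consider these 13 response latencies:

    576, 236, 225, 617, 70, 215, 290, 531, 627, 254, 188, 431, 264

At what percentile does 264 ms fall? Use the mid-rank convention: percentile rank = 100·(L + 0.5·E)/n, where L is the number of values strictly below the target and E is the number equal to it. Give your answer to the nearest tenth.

50.0

Sorted: 70, 188, 215, 225, 236, 254, 264, 290, 431, 531, 576, 617, 627.
Count below 264: L = 6; count equal: E = 1; n = 13.
Percentile rank = 100·(6 + 0.5·1)/13 = 100·6.5/13 = 50.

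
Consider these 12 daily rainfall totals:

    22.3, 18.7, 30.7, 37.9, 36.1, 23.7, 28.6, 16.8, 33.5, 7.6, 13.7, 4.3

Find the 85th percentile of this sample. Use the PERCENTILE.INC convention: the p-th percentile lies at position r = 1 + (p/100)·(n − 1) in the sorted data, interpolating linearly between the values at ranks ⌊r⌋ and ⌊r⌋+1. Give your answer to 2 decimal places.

34.41

Sorted: 4.3, 7.6, 13.7, 16.8, 18.7, 22.3, 23.7, 28.6, 30.7, 33.5, 36.1, 37.9.
n = 12.
r = 1 + (85/100)·(12 − 1) = 1 + 9.35 = 10.35.
Rank 10 is 33.5 and rank 11 is 36.1.
Interpolate: 33.5 + 0.35·(36.1 − 33.5) = 33.5 + 0.35·2.6 = 34.41.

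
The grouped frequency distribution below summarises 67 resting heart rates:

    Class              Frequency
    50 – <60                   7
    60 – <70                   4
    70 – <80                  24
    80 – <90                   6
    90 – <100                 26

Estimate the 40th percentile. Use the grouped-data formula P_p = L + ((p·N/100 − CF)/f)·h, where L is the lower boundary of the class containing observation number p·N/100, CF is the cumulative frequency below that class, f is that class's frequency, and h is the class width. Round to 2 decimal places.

76.58

N = 67; target position k = 40/100 · 67 = 26.8.
Cumulative frequencies: 7, 11, 35, 41, 67.
Observation 26.8 falls in the class 70 – <80.
L = 70, CF = 11, f = 24, h = 10.
P40 = 70 + ((26.8 − 11)/24)·10 = 70 + 6.58333 = 76.5833.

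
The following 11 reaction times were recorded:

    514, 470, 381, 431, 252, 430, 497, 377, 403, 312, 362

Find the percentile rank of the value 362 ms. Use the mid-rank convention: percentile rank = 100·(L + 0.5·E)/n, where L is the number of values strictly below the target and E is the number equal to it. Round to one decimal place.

Sorted: 252, 312, 362, 377, 381, 403, 430, 431, 470, 497, 514.
Count below 362: L = 2; count equal: E = 1; n = 11.
Percentile rank = 100·(2 + 0.5·1)/11 = 100·2.5/11 = 22.73.

22.7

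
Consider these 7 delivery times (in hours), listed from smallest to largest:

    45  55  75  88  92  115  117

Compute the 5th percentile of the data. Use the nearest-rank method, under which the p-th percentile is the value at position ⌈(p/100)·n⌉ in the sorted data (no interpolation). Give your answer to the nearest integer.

45

n = 7.
Position = ⌈5/100 · 7⌉ = ⌈0.35⌉ = 1.
The value at rank 1 is 45.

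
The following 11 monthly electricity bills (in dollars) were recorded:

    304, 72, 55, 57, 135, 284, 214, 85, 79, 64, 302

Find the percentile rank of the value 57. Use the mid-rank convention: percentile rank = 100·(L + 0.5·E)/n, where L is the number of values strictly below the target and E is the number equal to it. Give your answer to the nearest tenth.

13.6

Sorted: 55, 57, 64, 72, 79, 85, 135, 214, 284, 302, 304.
Count below 57: L = 1; count equal: E = 1; n = 11.
Percentile rank = 100·(1 + 0.5·1)/11 = 100·1.5/11 = 13.64.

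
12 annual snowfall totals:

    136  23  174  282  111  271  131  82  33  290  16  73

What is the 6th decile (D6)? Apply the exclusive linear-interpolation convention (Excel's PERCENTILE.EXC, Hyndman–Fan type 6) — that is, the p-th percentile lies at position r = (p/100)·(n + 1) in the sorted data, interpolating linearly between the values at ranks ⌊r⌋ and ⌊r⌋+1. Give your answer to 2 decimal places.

Sorted: 16, 23, 33, 73, 82, 111, 131, 136, 174, 271, 282, 290.
n = 12.
r = (60/100)·(12 + 1) = 7.8.
Rank 7 is 131 and rank 8 is 136.
Interpolate: 131 + 0.8·(136 − 131) = 131 + 0.8·5 = 135.

135.00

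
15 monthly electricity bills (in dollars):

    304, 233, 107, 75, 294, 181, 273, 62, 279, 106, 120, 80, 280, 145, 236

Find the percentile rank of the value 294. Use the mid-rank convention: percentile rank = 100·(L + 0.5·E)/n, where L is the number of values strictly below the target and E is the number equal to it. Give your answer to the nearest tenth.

Sorted: 62, 75, 80, 106, 107, 120, 145, 181, 233, 236, 273, 279, 280, 294, 304.
Count below 294: L = 13; count equal: E = 1; n = 15.
Percentile rank = 100·(13 + 0.5·1)/15 = 100·13.5/15 = 90.

90.0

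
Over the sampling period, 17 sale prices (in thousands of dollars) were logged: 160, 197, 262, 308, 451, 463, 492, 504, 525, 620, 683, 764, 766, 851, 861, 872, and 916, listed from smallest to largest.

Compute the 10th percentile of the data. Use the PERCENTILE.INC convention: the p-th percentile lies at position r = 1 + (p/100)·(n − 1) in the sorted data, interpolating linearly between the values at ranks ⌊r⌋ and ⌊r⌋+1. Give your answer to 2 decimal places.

236.00

n = 17.
r = 1 + (10/100)·(17 − 1) = 1 + 1.6 = 2.6.
Rank 2 is 197 and rank 3 is 262.
Interpolate: 197 + 0.6·(262 − 197) = 197 + 0.6·65 = 236.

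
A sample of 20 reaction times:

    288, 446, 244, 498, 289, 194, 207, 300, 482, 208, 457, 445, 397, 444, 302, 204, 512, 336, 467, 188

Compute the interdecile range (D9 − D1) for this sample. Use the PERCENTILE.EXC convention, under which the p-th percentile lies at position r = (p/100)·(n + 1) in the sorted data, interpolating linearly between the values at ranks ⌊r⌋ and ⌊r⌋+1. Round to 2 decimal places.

301.40

Sorted: 188, 194, 204, 207, 208, 244, 288, 289, 300, 302, 336, 397, 444, 445, 446, 457, 467, 482, 498, 512.
n = 20.
P10: r = 2.1; ranks 2–3 are 194, 204; interpolating gives 195.
P90: r = 18.9; ranks 18–19 are 482, 498; interpolating gives 496.4.
Difference: 496.4 − 195 = 301.4.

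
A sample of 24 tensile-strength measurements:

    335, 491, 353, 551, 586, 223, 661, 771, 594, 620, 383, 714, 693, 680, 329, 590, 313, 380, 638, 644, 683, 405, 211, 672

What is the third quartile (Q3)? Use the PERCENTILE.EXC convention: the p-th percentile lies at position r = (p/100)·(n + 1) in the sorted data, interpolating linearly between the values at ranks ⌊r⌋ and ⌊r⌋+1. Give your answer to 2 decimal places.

669.25

Sorted: 211, 223, 313, 329, 335, 353, 380, 383, 405, 491, 551, 586, 590, 594, 620, 638, 644, 661, 672, 680, 683, 693, 714, 771.
n = 24.
r = (75/100)·(24 + 1) = 18.75.
Rank 18 is 661 and rank 19 is 672.
Interpolate: 661 + 0.75·(672 − 661) = 661 + 0.75·11 = 669.25.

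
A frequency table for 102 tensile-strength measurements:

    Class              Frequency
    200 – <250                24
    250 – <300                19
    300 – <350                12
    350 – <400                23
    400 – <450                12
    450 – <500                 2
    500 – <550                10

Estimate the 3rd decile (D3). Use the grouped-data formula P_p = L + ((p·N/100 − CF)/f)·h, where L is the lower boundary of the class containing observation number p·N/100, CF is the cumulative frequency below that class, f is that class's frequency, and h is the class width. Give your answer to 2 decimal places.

267.37

N = 102; target position k = 30/100 · 102 = 30.6.
Cumulative frequencies: 24, 43, 55, 78, 90, 92, 102.
Observation 30.6 falls in the class 250 – <300.
L = 250, CF = 24, f = 19, h = 50.
P30 = 250 + ((30.6 − 24)/19)·50 = 250 + 17.3684 = 267.368.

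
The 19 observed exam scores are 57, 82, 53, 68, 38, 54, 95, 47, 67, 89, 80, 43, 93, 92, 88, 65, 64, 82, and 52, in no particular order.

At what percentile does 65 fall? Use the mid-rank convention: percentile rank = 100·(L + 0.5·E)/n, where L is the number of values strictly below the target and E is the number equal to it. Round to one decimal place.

44.7

Sorted: 38, 43, 47, 52, 53, 54, 57, 64, 65, 67, 68, 80, 82, 82, 88, 89, 92, 93, 95.
Count below 65: L = 8; count equal: E = 1; n = 19.
Percentile rank = 100·(8 + 0.5·1)/19 = 100·8.5/19 = 44.74.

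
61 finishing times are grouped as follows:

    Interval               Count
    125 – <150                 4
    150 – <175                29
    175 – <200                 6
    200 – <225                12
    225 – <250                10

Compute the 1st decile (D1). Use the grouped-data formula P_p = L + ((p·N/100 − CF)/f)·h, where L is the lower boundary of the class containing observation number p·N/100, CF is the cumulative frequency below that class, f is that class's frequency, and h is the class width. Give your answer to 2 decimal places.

151.81

N = 61; target position k = 10/100 · 61 = 6.1.
Cumulative frequencies: 4, 33, 39, 51, 61.
Observation 6.1 falls in the class 150 – <175.
L = 150, CF = 4, f = 29, h = 25.
P10 = 150 + ((6.1 − 4)/29)·25 = 150 + 1.81034 = 151.81.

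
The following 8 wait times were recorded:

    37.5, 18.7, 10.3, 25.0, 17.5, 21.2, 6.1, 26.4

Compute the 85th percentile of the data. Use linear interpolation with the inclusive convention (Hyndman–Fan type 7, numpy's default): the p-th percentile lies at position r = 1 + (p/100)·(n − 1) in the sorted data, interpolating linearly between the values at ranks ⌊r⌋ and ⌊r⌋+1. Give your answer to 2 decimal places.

26.33

Sorted: 6.1, 10.3, 17.5, 18.7, 21.2, 25.0, 26.4, 37.5.
n = 8.
r = 1 + (85/100)·(8 − 1) = 1 + 5.95 = 6.95.
Rank 6 is 25.0 and rank 7 is 26.4.
Interpolate: 25.0 + 0.95·(26.4 − 25.0) = 25.0 + 0.95·1.4 = 26.33.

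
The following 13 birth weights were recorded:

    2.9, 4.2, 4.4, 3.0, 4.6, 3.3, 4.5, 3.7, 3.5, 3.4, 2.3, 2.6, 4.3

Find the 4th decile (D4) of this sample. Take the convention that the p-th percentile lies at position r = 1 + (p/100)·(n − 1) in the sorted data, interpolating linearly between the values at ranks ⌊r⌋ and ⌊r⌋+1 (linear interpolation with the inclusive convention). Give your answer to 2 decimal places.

Sorted: 2.3, 2.6, 2.9, 3.0, 3.3, 3.4, 3.5, 3.7, 4.2, 4.3, 4.4, 4.5, 4.6.
n = 13.
r = 1 + (40/100)·(13 − 1) = 1 + 4.8 = 5.8.
Rank 5 is 3.3 and rank 6 is 3.4.
Interpolate: 3.3 + 0.8·(3.4 − 3.3) = 3.3 + 0.8·0.1 = 3.38.

3.38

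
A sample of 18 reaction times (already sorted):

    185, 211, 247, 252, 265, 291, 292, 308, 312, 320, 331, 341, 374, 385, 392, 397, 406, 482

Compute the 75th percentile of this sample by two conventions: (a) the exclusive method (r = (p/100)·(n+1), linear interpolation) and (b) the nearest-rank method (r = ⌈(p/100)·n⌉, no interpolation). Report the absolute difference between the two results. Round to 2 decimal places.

n = 18.
(a) r = 14.25; between ranks 14 (385) and 15 (392): 386.75.
(b) the nearest-rank method: rank 14 → 385.
|386.75 − 385| = 1.75.

1.75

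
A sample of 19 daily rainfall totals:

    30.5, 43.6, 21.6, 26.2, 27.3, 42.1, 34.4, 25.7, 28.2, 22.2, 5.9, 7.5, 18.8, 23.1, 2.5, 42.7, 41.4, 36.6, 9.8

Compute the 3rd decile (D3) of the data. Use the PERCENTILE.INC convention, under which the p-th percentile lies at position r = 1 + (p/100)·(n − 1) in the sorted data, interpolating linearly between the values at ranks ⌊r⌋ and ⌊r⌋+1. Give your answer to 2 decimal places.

21.84

Sorted: 2.5, 5.9, 7.5, 9.8, 18.8, 21.6, 22.2, 23.1, 25.7, 26.2, 27.3, 28.2, 30.5, 34.4, 36.6, 41.4, 42.1, 42.7, 43.6.
n = 19.
r = 1 + (30/100)·(19 − 1) = 1 + 5.4 = 6.4.
Rank 6 is 21.6 and rank 7 is 22.2.
Interpolate: 21.6 + 0.4·(22.2 − 21.6) = 21.6 + 0.4·0.6 = 21.84.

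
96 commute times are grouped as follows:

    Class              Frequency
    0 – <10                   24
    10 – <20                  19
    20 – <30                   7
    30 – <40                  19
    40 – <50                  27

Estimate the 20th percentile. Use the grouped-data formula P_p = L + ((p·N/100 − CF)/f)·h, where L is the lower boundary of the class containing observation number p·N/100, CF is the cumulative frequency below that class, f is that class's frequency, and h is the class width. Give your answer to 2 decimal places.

N = 96; target position k = 20/100 · 96 = 19.2.
Cumulative frequencies: 24, 43, 50, 69, 96.
Observation 19.2 falls in the class 0 – <10.
L = 0, CF = 0, f = 24, h = 10.
P20 = 0 + ((19.2 − 0)/24)·10 = 0 + 8 = 8.

8.00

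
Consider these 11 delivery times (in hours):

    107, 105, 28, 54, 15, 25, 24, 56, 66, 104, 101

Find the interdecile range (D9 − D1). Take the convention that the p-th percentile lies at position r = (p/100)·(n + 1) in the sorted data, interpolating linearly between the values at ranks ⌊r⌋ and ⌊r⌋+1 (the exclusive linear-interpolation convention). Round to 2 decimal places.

Sorted: 15, 24, 25, 28, 54, 56, 66, 101, 104, 105, 107.
n = 11.
P10: r = 1.2; ranks 1–2 are 15, 24; interpolating gives 16.8.
P90: r = 10.8; ranks 10–11 are 105, 107; interpolating gives 106.6.
Difference: 106.6 − 16.8 = 89.8.

89.80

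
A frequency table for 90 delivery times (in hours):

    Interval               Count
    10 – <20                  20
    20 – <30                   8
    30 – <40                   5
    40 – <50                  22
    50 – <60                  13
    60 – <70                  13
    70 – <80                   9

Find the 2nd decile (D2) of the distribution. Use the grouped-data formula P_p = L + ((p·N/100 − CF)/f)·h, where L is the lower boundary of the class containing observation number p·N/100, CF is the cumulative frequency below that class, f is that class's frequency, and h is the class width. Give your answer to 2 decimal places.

N = 90; target position k = 20/100 · 90 = 18.
Cumulative frequencies: 20, 28, 33, 55, 68, 81, 90.
Observation 18 falls in the class 10 – <20.
L = 10, CF = 0, f = 20, h = 10.
P20 = 10 + ((18 − 0)/20)·10 = 10 + 9 = 19.

19.00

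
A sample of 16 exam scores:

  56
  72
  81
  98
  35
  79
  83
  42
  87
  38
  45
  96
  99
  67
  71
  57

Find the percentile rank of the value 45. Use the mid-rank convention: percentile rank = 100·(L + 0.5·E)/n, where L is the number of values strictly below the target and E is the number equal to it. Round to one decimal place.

Sorted: 35, 38, 42, 45, 56, 57, 67, 71, 72, 79, 81, 83, 87, 96, 98, 99.
Count below 45: L = 3; count equal: E = 1; n = 16.
Percentile rank = 100·(3 + 0.5·1)/16 = 100·3.5/16 = 21.88.

21.9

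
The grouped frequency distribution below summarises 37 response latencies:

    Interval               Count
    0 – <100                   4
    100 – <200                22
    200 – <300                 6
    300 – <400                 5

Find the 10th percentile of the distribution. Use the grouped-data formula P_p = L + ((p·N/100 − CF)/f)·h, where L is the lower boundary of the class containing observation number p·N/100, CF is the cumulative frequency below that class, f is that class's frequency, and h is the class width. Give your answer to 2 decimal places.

N = 37; target position k = 10/100 · 37 = 3.7.
Cumulative frequencies: 4, 26, 32, 37.
Observation 3.7 falls in the class 0 – <100.
L = 0, CF = 0, f = 4, h = 100.
P10 = 0 + ((3.7 − 0)/4)·100 = 0 + 92.5 = 92.5.

92.50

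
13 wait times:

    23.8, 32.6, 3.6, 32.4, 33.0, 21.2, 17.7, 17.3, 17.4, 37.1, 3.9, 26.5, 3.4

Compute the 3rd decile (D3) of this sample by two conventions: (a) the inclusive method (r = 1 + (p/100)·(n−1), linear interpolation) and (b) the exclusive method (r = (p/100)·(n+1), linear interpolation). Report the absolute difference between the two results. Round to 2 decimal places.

0.04

Sorted: 3.4, 3.6, 3.9, 17.3, 17.4, 17.7, 21.2, 23.8, 26.5, 32.4, 32.6, 33.0, 37.1.
n = 13.
(a) r = 4.6; between ranks 4 (17.3) and 5 (17.4): 17.36.
(b) r = 4.2; between ranks 4 (17.3) and 5 (17.4): 17.32.
|17.36 − 17.32| = 0.04.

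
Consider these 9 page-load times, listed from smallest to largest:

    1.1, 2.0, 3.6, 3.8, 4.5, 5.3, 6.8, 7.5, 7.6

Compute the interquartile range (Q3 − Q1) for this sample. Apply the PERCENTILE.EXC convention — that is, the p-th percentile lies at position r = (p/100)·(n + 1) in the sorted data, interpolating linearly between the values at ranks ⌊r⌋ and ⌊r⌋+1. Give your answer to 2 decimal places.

4.35

n = 9.
P25: r = 2.5; ranks 2–3 are 2.0, 3.6; interpolating gives 2.8.
P75: r = 7.5; ranks 7–8 are 6.8, 7.5; interpolating gives 7.15.
Difference: 7.15 − 2.8 = 4.35.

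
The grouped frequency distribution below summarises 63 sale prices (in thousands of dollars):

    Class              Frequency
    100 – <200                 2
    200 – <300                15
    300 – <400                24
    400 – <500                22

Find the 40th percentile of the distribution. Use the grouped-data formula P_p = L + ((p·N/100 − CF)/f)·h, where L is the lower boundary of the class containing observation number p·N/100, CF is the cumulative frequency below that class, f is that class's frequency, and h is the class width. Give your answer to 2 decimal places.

334.17

N = 63; target position k = 40/100 · 63 = 25.2.
Cumulative frequencies: 2, 17, 41, 63.
Observation 25.2 falls in the class 300 – <400.
L = 300, CF = 17, f = 24, h = 100.
P40 = 300 + ((25.2 − 17)/24)·100 = 300 + 34.1667 = 334.167.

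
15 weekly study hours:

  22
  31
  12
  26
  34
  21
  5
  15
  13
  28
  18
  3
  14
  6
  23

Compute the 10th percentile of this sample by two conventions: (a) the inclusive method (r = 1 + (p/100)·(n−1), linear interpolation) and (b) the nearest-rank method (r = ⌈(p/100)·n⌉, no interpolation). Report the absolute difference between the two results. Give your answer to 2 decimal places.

0.40

Sorted: 3, 5, 6, 12, 13, 14, 15, 18, 21, 22, 23, 26, 28, 31, 34.
n = 15.
(a) r = 2.4; between ranks 2 (5) and 3 (6): 5.4.
(b) the nearest-rank method: rank 2 → 5.
|5.4 − 5| = 0.4.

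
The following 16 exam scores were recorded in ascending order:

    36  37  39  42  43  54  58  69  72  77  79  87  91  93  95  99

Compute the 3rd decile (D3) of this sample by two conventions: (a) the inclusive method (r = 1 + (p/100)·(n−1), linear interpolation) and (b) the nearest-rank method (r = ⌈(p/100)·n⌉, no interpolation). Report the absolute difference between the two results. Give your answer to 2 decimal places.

5.50

n = 16.
(a) r = 5.5; between ranks 5 (43) and 6 (54): 48.5.
(b) the nearest-rank method: rank 5 → 43.
|48.5 − 43| = 5.5.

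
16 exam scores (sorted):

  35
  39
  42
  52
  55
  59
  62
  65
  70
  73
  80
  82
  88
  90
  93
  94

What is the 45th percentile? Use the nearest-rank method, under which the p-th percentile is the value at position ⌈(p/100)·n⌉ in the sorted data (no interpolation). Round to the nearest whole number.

n = 16.
Position = ⌈45/100 · 16⌉ = ⌈7.2⌉ = 8.
The value at rank 8 is 65.

65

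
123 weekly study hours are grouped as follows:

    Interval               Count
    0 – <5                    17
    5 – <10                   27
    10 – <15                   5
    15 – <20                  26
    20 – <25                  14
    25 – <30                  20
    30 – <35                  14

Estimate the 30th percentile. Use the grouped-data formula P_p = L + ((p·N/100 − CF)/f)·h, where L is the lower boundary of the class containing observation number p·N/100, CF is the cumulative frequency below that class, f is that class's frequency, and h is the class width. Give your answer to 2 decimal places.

N = 123; target position k = 30/100 · 123 = 36.9.
Cumulative frequencies: 17, 44, 49, 75, 89, 109, 123.
Observation 36.9 falls in the class 5 – <10.
L = 5, CF = 17, f = 27, h = 5.
P30 = 5 + ((36.9 − 17)/27)·5 = 5 + 3.68519 = 8.68519.

8.69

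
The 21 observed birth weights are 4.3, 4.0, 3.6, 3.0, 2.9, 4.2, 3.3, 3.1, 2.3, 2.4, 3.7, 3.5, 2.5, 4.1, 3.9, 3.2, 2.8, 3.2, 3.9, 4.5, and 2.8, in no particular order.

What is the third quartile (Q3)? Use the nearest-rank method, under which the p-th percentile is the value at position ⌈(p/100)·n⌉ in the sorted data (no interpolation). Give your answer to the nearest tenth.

3.9

Sorted: 2.3, 2.4, 2.5, 2.8, 2.8, 2.9, 3.0, 3.1, 3.2, 3.2, 3.3, 3.5, 3.6, 3.7, 3.9, 3.9, 4.0, 4.1, 4.2, 4.3, 4.5.
n = 21.
Position = ⌈75/100 · 21⌉ = ⌈15.75⌉ = 16.
The value at rank 16 is 3.9.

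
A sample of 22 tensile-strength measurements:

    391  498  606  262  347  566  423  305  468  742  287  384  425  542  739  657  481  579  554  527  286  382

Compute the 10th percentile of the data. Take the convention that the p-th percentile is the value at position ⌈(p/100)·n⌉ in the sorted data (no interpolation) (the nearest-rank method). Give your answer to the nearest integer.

Sorted: 262, 286, 287, 305, 347, 382, 384, 391, 423, 425, 468, 481, 498, 527, 542, 554, 566, 579, 606, 657, 739, 742.
n = 22.
Position = ⌈10/100 · 22⌉ = ⌈2.2⌉ = 3.
The value at rank 3 is 287.

287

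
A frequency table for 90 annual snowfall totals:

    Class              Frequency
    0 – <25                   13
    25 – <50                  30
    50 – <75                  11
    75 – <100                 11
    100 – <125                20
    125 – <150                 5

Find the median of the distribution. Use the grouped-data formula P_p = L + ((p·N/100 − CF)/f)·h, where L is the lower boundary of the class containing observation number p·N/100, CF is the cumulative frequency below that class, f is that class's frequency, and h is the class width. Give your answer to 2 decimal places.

54.55

N = 90; target position k = 50/100 · 90 = 45.
Cumulative frequencies: 13, 43, 54, 65, 85, 90.
Observation 45 falls in the class 50 – <75.
L = 50, CF = 43, f = 11, h = 25.
P50 = 50 + ((45 − 43)/11)·25 = 50 + 4.54545 = 54.5455.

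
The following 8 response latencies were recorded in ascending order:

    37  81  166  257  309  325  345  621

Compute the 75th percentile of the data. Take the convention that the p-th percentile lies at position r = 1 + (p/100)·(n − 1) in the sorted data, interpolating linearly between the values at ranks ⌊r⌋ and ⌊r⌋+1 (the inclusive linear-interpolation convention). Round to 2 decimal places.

n = 8.
r = 1 + (75/100)·(8 − 1) = 1 + 5.25 = 6.25.
Rank 6 is 325 and rank 7 is 345.
Interpolate: 325 + 0.25·(345 − 325) = 325 + 0.25·20 = 330.

330.00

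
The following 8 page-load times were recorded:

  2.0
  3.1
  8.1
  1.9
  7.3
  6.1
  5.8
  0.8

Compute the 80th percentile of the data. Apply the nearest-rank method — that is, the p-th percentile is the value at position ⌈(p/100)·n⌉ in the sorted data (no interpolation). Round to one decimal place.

7.3

Sorted: 0.8, 1.9, 2.0, 3.1, 5.8, 6.1, 7.3, 8.1.
n = 8.
Position = ⌈80/100 · 8⌉ = ⌈6.4⌉ = 7.
The value at rank 7 is 7.3.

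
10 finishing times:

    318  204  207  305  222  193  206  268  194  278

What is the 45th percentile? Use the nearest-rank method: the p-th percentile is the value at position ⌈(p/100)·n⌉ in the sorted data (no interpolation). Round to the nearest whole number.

Sorted: 193, 194, 204, 206, 207, 222, 268, 278, 305, 318.
n = 10.
Position = ⌈45/100 · 10⌉ = ⌈4.5⌉ = 5.
The value at rank 5 is 207.

207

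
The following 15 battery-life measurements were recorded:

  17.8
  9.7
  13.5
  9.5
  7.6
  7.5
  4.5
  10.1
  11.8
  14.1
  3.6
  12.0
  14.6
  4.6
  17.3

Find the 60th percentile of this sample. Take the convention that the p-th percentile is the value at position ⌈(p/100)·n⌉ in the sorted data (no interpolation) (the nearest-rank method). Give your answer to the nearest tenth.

Sorted: 3.6, 4.5, 4.6, 7.5, 7.6, 9.5, 9.7, 10.1, 11.8, 12.0, 13.5, 14.1, 14.6, 17.3, 17.8.
n = 15.
Position = ⌈60/100 · 15⌉ = ⌈9⌉ = 9.
The value at rank 9 is 11.8.

11.8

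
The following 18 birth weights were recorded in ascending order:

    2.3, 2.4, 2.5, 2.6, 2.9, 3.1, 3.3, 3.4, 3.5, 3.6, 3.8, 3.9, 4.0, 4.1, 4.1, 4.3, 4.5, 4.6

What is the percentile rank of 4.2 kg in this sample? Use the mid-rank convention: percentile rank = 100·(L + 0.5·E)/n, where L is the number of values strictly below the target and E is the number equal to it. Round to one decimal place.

Count below 4.2: L = 15; count equal: E = 0; n = 18.
Percentile rank = 100·(15 + 0.5·0)/18 = 100·15/18 = 83.33.

83.3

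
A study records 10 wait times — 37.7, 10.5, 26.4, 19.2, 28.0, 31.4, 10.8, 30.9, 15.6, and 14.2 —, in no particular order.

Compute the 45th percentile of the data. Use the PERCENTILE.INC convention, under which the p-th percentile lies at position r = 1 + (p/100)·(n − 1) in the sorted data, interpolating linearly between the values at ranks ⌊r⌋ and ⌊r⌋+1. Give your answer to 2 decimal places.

19.56

Sorted: 10.5, 10.8, 14.2, 15.6, 19.2, 26.4, 28.0, 30.9, 31.4, 37.7.
n = 10.
r = 1 + (45/100)·(10 − 1) = 1 + 4.05 = 5.05.
Rank 5 is 19.2 and rank 6 is 26.4.
Interpolate: 19.2 + 0.05·(26.4 − 19.2) = 19.2 + 0.05·7.2 = 19.56.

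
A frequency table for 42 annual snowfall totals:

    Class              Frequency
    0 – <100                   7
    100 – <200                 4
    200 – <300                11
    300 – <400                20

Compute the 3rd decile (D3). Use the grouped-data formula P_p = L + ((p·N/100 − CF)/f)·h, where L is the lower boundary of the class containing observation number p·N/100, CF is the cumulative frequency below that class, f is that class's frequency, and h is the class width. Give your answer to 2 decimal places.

N = 42; target position k = 30/100 · 42 = 12.6.
Cumulative frequencies: 7, 11, 22, 42.
Observation 12.6 falls in the class 200 – <300.
L = 200, CF = 11, f = 11, h = 100.
P30 = 200 + ((12.6 − 11)/11)·100 = 200 + 14.5455 = 214.545.

214.55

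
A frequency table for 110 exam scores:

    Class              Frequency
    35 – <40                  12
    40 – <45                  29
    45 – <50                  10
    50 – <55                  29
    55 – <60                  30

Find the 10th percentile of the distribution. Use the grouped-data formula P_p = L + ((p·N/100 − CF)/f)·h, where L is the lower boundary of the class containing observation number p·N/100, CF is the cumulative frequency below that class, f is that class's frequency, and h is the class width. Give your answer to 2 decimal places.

N = 110; target position k = 10/100 · 110 = 11.
Cumulative frequencies: 12, 41, 51, 80, 110.
Observation 11 falls in the class 35 – <40.
L = 35, CF = 0, f = 12, h = 5.
P10 = 35 + ((11 − 0)/12)·5 = 35 + 4.58333 = 39.5833.

39.58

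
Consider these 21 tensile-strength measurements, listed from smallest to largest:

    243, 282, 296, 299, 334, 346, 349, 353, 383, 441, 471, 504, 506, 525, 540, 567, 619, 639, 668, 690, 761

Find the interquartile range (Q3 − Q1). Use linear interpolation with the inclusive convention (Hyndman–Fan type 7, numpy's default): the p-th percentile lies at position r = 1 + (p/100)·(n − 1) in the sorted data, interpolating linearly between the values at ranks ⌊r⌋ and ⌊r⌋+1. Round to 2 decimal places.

n = 21.
P25: r = 6 (integer) → 346.
P75: r = 16 (integer) → 567.
Difference: 567 − 346 = 221.

221.00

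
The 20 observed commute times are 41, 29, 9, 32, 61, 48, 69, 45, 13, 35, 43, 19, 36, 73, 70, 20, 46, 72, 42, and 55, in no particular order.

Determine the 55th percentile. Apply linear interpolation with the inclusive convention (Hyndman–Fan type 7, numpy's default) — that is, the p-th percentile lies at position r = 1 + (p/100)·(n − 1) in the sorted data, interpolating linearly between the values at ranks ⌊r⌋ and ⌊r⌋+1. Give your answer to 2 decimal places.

43.90

Sorted: 9, 13, 19, 20, 29, 32, 35, 36, 41, 42, 43, 45, 46, 48, 55, 61, 69, 70, 72, 73.
n = 20.
r = 1 + (55/100)·(20 − 1) = 1 + 10.45 = 11.45.
Rank 11 is 43 and rank 12 is 45.
Interpolate: 43 + 0.45·(45 − 43) = 43 + 0.45·2 = 43.9.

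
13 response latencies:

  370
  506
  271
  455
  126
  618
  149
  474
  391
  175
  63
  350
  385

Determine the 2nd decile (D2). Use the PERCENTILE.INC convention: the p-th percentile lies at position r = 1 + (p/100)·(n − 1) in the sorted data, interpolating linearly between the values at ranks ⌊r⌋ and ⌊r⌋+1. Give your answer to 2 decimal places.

Sorted: 63, 126, 149, 175, 271, 350, 370, 385, 391, 455, 474, 506, 618.
n = 13.
r = 1 + (20/100)·(13 − 1) = 1 + 2.4 = 3.4.
Rank 3 is 149 and rank 4 is 175.
Interpolate: 149 + 0.4·(175 − 149) = 149 + 0.4·26 = 159.4.

159.40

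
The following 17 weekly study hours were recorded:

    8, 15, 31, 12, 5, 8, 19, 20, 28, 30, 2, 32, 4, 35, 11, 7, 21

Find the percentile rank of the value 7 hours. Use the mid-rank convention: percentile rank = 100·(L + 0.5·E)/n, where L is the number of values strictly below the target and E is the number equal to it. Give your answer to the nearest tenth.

Sorted: 2, 4, 5, 7, 8, 8, 11, 12, 15, 19, 20, 21, 28, 30, 31, 32, 35.
Count below 7: L = 3; count equal: E = 1; n = 17.
Percentile rank = 100·(3 + 0.5·1)/17 = 100·3.5/17 = 20.59.

20.6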